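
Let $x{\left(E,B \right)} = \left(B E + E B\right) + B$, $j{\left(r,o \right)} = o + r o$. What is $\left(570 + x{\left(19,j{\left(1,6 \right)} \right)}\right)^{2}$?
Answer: $1077444$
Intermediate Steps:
$j{\left(r,o \right)} = o + o r$
$x{\left(E,B \right)} = B + 2 B E$ ($x{\left(E,B \right)} = \left(B E + B E\right) + B = 2 B E + B = B + 2 B E$)
$\left(570 + x{\left(19,j{\left(1,6 \right)} \right)}\right)^{2} = \left(570 + 6 \left(1 + 1\right) \left(1 + 2 \cdot 19\right)\right)^{2} = \left(570 + 6 \cdot 2 \left(1 + 38\right)\right)^{2} = \left(570 + 12 \cdot 39\right)^{2} = \left(570 + 468\right)^{2} = 1038^{2} = 1077444$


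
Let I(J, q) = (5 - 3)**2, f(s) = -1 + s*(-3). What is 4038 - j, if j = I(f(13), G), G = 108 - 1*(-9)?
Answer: 4034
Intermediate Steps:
f(s) = -1 - 3*s
G = 117 (G = 108 + 9 = 117)
I(J, q) = 4 (I(J, q) = 2**2 = 4)
j = 4
4038 - j = 4038 - 1*4 = 4038 - 4 = 4034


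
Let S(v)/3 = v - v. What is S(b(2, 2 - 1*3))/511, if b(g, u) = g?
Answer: 0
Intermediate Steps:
S(v) = 0 (S(v) = 3*(v - v) = 3*0 = 0)
S(b(2, 2 - 1*3))/511 = 0/511 = 0*(1/511) = 0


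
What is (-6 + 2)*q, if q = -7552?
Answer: 30208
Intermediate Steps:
(-6 + 2)*q = (-6 + 2)*(-7552) = -4*(-7552) = 30208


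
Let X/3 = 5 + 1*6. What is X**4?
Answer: 1185921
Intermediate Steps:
X = 33 (X = 3*(5 + 1*6) = 3*(5 + 6) = 3*11 = 33)
X**4 = 33**4 = 1185921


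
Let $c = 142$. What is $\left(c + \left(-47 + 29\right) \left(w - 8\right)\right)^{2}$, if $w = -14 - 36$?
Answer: $1406596$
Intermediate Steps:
$w = -50$ ($w = -14 - 36 = -50$)
$\left(c + \left(-47 + 29\right) \left(w - 8\right)\right)^{2} = \left(142 + \left(-47 + 29\right) \left(-50 - 8\right)\right)^{2} = \left(142 - -1044\right)^{2} = \left(142 + 1044\right)^{2} = 1186^{2} = 1406596$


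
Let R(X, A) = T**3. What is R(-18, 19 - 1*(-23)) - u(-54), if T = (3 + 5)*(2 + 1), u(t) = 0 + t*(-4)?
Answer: 13608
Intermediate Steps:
u(t) = -4*t (u(t) = 0 - 4*t = -4*t)
T = 24 (T = 8*3 = 24)
R(X, A) = 13824 (R(X, A) = 24**3 = 13824)
R(-18, 19 - 1*(-23)) - u(-54) = 13824 - (-4)*(-54) = 13824 - 1*216 = 13824 - 216 = 13608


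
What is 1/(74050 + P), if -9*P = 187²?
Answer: 9/631481 ≈ 1.4252e-5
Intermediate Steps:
P = -34969/9 (P = -⅑*187² = -⅑*34969 = -34969/9 ≈ -3885.4)
1/(74050 + P) = 1/(74050 - 34969/9) = 1/(631481/9) = 9/631481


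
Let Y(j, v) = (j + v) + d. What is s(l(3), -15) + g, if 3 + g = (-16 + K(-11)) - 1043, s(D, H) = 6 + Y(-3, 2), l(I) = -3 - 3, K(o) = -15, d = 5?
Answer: -1067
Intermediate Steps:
l(I) = -6
Y(j, v) = 5 + j + v (Y(j, v) = (j + v) + 5 = 5 + j + v)
s(D, H) = 10 (s(D, H) = 6 + (5 - 3 + 2) = 6 + 4 = 10)
g = -1077 (g = -3 + ((-16 - 15) - 1043) = -3 + (-31 - 1043) = -3 - 1074 = -1077)
s(l(3), -15) + g = 10 - 1077 = -1067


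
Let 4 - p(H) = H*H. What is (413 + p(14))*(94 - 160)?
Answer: -14586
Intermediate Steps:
p(H) = 4 - H² (p(H) = 4 - H*H = 4 - H²)
(413 + p(14))*(94 - 160) = (413 + (4 - 1*14²))*(94 - 160) = (413 + (4 - 1*196))*(-66) = (413 + (4 - 196))*(-66) = (413 - 192)*(-66) = 221*(-66) = -14586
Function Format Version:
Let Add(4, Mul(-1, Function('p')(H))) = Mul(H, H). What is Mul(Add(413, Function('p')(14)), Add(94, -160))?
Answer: -14586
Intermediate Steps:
Function('p')(H) = Add(4, Mul(-1, Pow(H, 2))) (Function('p')(H) = Add(4, Mul(-1, Mul(H, H))) = Add(4, Mul(-1, Pow(H, 2))))
Mul(Add(413, Function('p')(14)), Add(94, -160)) = Mul(Add(413, Add(4, Mul(-1, Pow(14, 2)))), Add(94, -160)) = Mul(Add(413, Add(4, Mul(-1, 196))), -66) = Mul(Add(413, Add(4, -196)), -66) = Mul(Add(413, -192), -66) = Mul(221, -66) = -14586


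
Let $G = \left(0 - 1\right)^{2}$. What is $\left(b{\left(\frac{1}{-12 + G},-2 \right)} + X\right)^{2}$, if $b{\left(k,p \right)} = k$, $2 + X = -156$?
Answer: $\frac{3024121}{121} \approx 24993.0$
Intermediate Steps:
$X = -158$ ($X = -2 - 156 = -158$)
$G = 1$ ($G = \left(-1\right)^{2} = 1$)
$\left(b{\left(\frac{1}{-12 + G},-2 \right)} + X\right)^{2} = \left(\frac{1}{-12 + 1} - 158\right)^{2} = \left(\frac{1}{-11} - 158\right)^{2} = \left(- \frac{1}{11} - 158\right)^{2} = \left(- \frac{1739}{11}\right)^{2} = \frac{3024121}{121}$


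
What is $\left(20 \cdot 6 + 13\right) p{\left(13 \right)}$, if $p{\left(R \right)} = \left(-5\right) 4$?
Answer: $-2660$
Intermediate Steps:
$p{\left(R \right)} = -20$
$\left(20 \cdot 6 + 13\right) p{\left(13 \right)} = \left(20 \cdot 6 + 13\right) \left(-20\right) = \left(120 + 13\right) \left(-20\right) = 133 \left(-20\right) = -2660$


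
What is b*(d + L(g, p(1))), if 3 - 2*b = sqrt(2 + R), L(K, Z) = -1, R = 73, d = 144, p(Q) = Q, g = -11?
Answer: 429/2 - 715*sqrt(3)/2 ≈ -404.71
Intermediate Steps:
b = 3/2 - 5*sqrt(3)/2 (b = 3/2 - sqrt(2 + 73)/2 = 3/2 - 5*sqrt(3)/2 ≈ -2.8301)
b*(d + L(g, p(1))) = (3/2 - 5*sqrt(3)/2)*(144 - 1) = (3/2 - 5*sqrt(3)/2)*143 = 429/2 - 715*sqrt(3)/2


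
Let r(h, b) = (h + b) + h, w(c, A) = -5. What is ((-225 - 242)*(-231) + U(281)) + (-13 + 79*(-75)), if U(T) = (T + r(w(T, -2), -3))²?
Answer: 173763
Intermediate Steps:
r(h, b) = b + 2*h (r(h, b) = (b + h) + h = b + 2*h)
U(T) = (-13 + T)² (U(T) = (T + (-3 + 2*(-5)))² = (T + (-3 - 10))² = (T - 13)² = (-13 + T)²)
((-225 - 242)*(-231) + U(281)) + (-13 + 79*(-75)) = ((-225 - 242)*(-231) + (-13 + 281)²) + (-13 + 79*(-75)) = (-467*(-231) + 268²) + (-13 - 5925) = (107877 + 71824) - 5938 = 179701 - 5938 = 173763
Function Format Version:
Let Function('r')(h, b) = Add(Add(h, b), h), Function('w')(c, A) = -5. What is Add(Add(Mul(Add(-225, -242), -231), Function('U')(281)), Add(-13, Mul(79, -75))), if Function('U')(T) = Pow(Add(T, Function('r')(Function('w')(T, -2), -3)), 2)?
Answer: 173763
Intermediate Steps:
Function('r')(h, b) = Add(b, Mul(2, h)) (Function('r')(h, b) = Add(Add(b, h), h) = Add(b, Mul(2, h)))
Function('U')(T) = Pow(Add(-13, T), 2) (Function('U')(T) = Pow(Add(T, Add(-3, Mul(2, -5))), 2) = Pow(Add(T, Add(-3, -10)), 2) = Pow(Add(T, -13), 2) = Pow(Add(-13, T), 2))
Add(Add(Mul(Add(-225, -242), -231), Function('U')(281)), Add(-13, Mul(79, -75))) = Add(Add(Mul(Add(-225, -242), -231), Pow(Add(-13, 281), 2)), Add(-13, Mul(79, -75))) = Add(Add(Mul(-467, -231), Pow(268, 2)), Add(-13, -5925)) = Add(Add(107877, 71824), -5938) = Add(179701, -5938) = 173763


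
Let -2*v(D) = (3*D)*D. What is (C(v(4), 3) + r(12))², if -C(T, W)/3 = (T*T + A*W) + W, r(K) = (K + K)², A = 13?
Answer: 1633284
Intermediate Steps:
v(D) = -3*D²/2 (v(D) = -3*D*D/2 = -3*D²/2)
r(K) = 4*K² (r(K) = (2*K)² = 4*K²)
C(T, W) = -42*W - 3*T² (C(T, W) = -3*((T*T + 13*W) + W) = -3*((T² + 13*W) + W) = -3*(T² + 14*W) = -42*W - 3*T²)
(C(v(4), 3) + r(12))² = ((-42*3 - 3*(-3/2*4²)²) + 4*12²)² = ((-126 - 3*(-3/2*16)²) + 4*144)² = ((-126 - 3*(-24)²) + 576)² = ((-126 - 3*576) + 576)² = ((-126 - 1728) + 576)² = (-1854 + 576)² = (-1278)² = 1633284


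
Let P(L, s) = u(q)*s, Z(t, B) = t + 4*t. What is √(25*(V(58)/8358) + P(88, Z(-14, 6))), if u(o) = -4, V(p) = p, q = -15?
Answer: √4892961255/4179 ≈ 16.738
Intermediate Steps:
Z(t, B) = 5*t
P(L, s) = -4*s
√(25*(V(58)/8358) + P(88, Z(-14, 6))) = √(25*(58/8358) - 20*(-14)) = √(25*(58*(1/8358)) - 4*(-70)) = √(25*(29/4179) + 280) = √(725/4179 + 280) = √(1170845/4179) = √4892961255/4179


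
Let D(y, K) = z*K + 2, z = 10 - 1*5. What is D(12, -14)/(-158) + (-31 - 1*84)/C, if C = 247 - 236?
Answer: -8711/869 ≈ -10.024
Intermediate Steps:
z = 5 (z = 10 - 5 = 5)
D(y, K) = 2 + 5*K (D(y, K) = 5*K + 2 = 2 + 5*K)
C = 11
D(12, -14)/(-158) + (-31 - 1*84)/C = (2 + 5*(-14))/(-158) + (-31 - 1*84)/11 = (2 - 70)*(-1/158) + (-31 - 84)*(1/11) = -68*(-1/158) - 115*1/11 = 34/79 - 115/11 = -8711/869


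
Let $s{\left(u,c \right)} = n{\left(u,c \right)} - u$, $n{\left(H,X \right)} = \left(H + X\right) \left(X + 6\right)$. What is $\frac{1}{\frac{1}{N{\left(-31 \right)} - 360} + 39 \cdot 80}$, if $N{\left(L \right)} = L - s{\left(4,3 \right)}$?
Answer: $\frac{450}{1403999} \approx 0.00032051$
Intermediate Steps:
$n{\left(H,X \right)} = \left(6 + X\right) \left(H + X\right)$ ($n{\left(H,X \right)} = \left(H + X\right) \left(6 + X\right) = \left(6 + X\right) \left(H + X\right)$)
$s{\left(u,c \right)} = c^{2} + 5 u + 6 c + c u$ ($s{\left(u,c \right)} = \left(c^{2} + 6 u + 6 c + u c\right) - u = \left(c^{2} + 6 u + 6 c + c u\right) - u = \left(c^{2} + 6 c + 6 u + c u\right) - u = c^{2} + 5 u + 6 c + c u$)
$N{\left(L \right)} = -59 + L$ ($N{\left(L \right)} = L - \left(3^{2} + 5 \cdot 4 + 6 \cdot 3 + 3 \cdot 4\right) = L - \left(9 + 20 + 18 + 12\right) = L - 59 = -59 + L$)
$\frac{1}{\frac{1}{N{\left(-31 \right)} - 360} + 39 \cdot 80} = \frac{1}{\frac{1}{\left(-59 - 31\right) - 360} + 39 \cdot 80} = \frac{1}{\frac{1}{-90 - 360} + 3120} = \frac{1}{\frac{1}{-450} + 3120} = \frac{1}{- \frac{1}{450} + 3120} = \frac{1}{\frac{1403999}{450}} = \frac{450}{1403999}$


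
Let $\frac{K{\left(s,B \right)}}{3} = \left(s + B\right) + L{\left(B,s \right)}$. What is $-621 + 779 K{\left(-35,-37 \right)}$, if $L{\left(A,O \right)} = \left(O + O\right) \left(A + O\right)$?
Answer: $11609595$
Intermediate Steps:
$L{\left(A,O \right)} = 2 O \left(A + O\right)$
$K{\left(s,B \right)} = 3 B + 3 s + 6 s \left(B + s\right)$ ($K{\left(s,B \right)} = 3 \left(\left(s + B\right) + 2 s \left(B + s\right)\right) = 3 \left(\left(B + s\right) + 2 s \left(B + s\right)\right) = 3 \left(B + s + 2 s \left(B + s\right)\right) = 3 B + 3 s + 6 s \left(B + s\right)$)
$-621 + 779 K{\left(-35,-37 \right)} = -621 + 779 \left(3 \left(-37\right) + 3 \left(-35\right) + 6 \left(-35\right) \left(-37 - 35\right)\right) = -621 + 779 \left(-111 - 105 + 6 \left(-35\right) \left(-72\right)\right) = -621 + 779 \left(-111 - 105 + 15120\right) = -621 + 779 \cdot 14904 = -621 + 11610216 = 11609595$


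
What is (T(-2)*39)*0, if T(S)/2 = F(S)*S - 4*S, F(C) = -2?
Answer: 0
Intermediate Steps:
T(S) = -12*S (T(S) = 2*(-2*S - 4*S) = 2*(-6*S) = -12*S)
(T(-2)*39)*0 = (-12*(-2)*39)*0 = (24*39)*0 = 936*0 = 0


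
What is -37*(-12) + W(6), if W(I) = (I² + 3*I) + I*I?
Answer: 534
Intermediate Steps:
W(I) = 2*I² + 3*I (W(I) = (I² + 3*I) + I² = 2*I² + 3*I)
-37*(-12) + W(6) = -37*(-12) + 6*(3 + 2*6) = 444 + 6*(3 + 12) = 444 + 6*15 = 444 + 90 = 534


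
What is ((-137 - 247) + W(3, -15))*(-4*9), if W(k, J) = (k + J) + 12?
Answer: 13824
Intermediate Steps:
W(k, J) = 12 + J + k (W(k, J) = (J + k) + 12 = 12 + J + k)
((-137 - 247) + W(3, -15))*(-4*9) = ((-137 - 247) + (12 - 15 + 3))*(-4*9) = (-384 + 0)*(-36) = -384*(-36) = 13824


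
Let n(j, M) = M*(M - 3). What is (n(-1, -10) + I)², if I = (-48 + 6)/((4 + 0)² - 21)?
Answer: 478864/25 ≈ 19155.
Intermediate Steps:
n(j, M) = M*(-3 + M)
I = 42/5 (I = -42/(4² - 21) = -42/(16 - 21) = -42/(-5) = -42*(-⅕) = 42/5 ≈ 8.4000)
(n(-1, -10) + I)² = (-10*(-3 - 10) + 42/5)² = (-10*(-13) + 42/5)² = (130 + 42/5)² = (692/5)² = 478864/25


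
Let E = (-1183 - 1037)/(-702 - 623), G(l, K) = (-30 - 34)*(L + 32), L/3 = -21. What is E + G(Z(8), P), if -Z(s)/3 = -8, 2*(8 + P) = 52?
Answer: 526204/265 ≈ 1985.7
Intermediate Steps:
L = -63 (L = 3*(-21) = -63)
P = 18 (P = -8 + (½)*52 = -8 + 26 = 18)
Z(s) = 24 (Z(s) = -3*(-8) = 24)
G(l, K) = 1984 (G(l, K) = (-30 - 34)*(-63 + 32) = -64*(-31) = 1984)
E = 444/265 (E = -2220/(-1325) = -2220*(-1/1325) = 444/265 ≈ 1.6755)
E + G(Z(8), P) = 444/265 + 1984 = 526204/265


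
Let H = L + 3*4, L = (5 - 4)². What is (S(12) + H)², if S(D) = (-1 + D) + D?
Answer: 1296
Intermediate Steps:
S(D) = -1 + 2*D
L = 1 (L = 1² = 1)
H = 13 (H = 1 + 3*4 = 1 + 12 = 13)
(S(12) + H)² = ((-1 + 2*12) + 13)² = ((-1 + 24) + 13)² = (23 + 13)² = 36² = 1296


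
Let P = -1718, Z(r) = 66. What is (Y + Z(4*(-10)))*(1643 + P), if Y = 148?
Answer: -16050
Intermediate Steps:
(Y + Z(4*(-10)))*(1643 + P) = (148 + 66)*(1643 - 1718) = 214*(-75) = -16050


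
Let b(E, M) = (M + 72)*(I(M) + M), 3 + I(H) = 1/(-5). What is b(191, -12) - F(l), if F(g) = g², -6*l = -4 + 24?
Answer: -8308/9 ≈ -923.11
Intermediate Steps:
l = -10/3 (l = -(-4 + 24)/6 = -⅙*20 = -10/3 ≈ -3.3333)
I(H) = -16/5 (I(H) = -3 + 1/(-5) = -3 - ⅕ = -16/5)
b(E, M) = (72 + M)*(-16/5 + M) (b(E, M) = (M + 72)*(-16/5 + M) = (72 + M)*(-16/5 + M))
b(191, -12) - F(l) = (-1152/5 + (-12)² + (344/5)*(-12)) - (-10/3)² = (-1152/5 + 144 - 4128/5) - 1*100/9 = -912 - 100/9 = -8308/9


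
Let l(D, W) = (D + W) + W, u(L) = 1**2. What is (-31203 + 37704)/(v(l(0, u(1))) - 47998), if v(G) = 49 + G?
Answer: -6501/47947 ≈ -0.13559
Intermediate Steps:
u(L) = 1
l(D, W) = D + 2*W
(-31203 + 37704)/(v(l(0, u(1))) - 47998) = (-31203 + 37704)/((49 + (0 + 2*1)) - 47998) = 6501/((49 + (0 + 2)) - 47998) = 6501/((49 + 2) - 47998) = 6501/(51 - 47998) = 6501/(-47947) = 6501*(-1/47947) = -6501/47947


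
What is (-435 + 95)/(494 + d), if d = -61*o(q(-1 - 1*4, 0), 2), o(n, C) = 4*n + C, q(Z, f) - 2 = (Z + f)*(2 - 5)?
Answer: 85/944 ≈ 0.090042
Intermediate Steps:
q(Z, f) = 2 - 3*Z - 3*f (q(Z, f) = 2 + (Z + f)*(2 - 5) = 2 + (Z + f)*(-3) = 2 + (-3*Z - 3*f) = 2 - 3*Z - 3*f)
o(n, C) = C + 4*n
d = -4270 (d = -61*(2 + 4*(2 - 3*(-1 - 1*4) - 3*0)) = -61*(2 + 4*(2 - 3*(-1 - 4) + 0)) = -61*(2 + 4*(2 - 3*(-5) + 0)) = -61*(2 + 4*(2 + 15 + 0)) = -61*(2 + 4*17) = -61*(2 + 68) = -61*70 = -4270)
(-435 + 95)/(494 + d) = (-435 + 95)/(494 - 4270) = -340/(-3776) = -340*(-1/3776) = 85/944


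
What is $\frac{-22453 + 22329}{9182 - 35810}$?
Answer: $\frac{31}{6657} \approx 0.0046568$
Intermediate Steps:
$\frac{-22453 + 22329}{9182 - 35810} = - \frac{124}{-26628} = \left(-124\right) \left(- \frac{1}{26628}\right) = \frac{31}{6657}$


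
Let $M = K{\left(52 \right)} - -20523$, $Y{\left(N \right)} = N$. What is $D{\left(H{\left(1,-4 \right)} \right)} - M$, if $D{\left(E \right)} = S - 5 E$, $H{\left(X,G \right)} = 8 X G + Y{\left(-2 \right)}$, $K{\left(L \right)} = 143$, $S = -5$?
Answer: $-20501$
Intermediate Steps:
$H{\left(X,G \right)} = -2 + 8 G X$ ($H{\left(X,G \right)} = 8 X G - 2 = 8 G X - 2 = -2 + 8 G X$)
$D{\left(E \right)} = -5 - 5 E$
$M = 20666$ ($M = 143 - -20523 = 143 + 20523 = 20666$)
$D{\left(H{\left(1,-4 \right)} \right)} - M = \left(-5 - 5 \left(-2 + 8 \left(-4\right) 1\right)\right) - 20666 = \left(-5 - 5 \left(-2 - 32\right)\right) - 20666 = \left(-5 - -170\right) - 20666 = \left(-5 + 170\right) - 20666 = 165 - 20666 = -20501$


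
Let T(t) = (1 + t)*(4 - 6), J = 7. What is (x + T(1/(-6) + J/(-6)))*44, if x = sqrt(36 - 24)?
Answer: 88/3 + 88*sqrt(3) ≈ 181.75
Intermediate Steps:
x = 2*sqrt(3) (x = sqrt(12) = 2*sqrt(3) ≈ 3.4641)
T(t) = -2 - 2*t (T(t) = (1 + t)*(-2) = -2 - 2*t)
(x + T(1/(-6) + J/(-6)))*44 = (2*sqrt(3) + (-2 - 2*(1/(-6) + 7/(-6))))*44 = (2*sqrt(3) + (-2 - 2*(1*(-1/6) + 7*(-1/6))))*44 = (2*sqrt(3) + (-2 - 2*(-1/6 - 7/6)))*44 = (2*sqrt(3) + (-2 - 2*(-4/3)))*44 = (2*sqrt(3) + (-2 + 8/3))*44 = (2*sqrt(3) + 2/3)*44 = (2/3 + 2*sqrt(3))*44 = 88/3 + 88*sqrt(3)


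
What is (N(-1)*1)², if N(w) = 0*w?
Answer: 0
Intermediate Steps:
N(w) = 0
(N(-1)*1)² = (0*1)² = 0² = 0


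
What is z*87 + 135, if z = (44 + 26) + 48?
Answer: 10401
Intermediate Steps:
z = 118 (z = 70 + 48 = 118)
z*87 + 135 = 118*87 + 135 = 10266 + 135 = 10401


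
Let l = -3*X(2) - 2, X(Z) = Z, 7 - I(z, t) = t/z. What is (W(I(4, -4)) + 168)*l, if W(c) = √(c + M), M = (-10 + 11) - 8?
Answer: -1352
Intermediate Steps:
I(z, t) = 7 - t/z
M = -7 (M = 1 - 8 = -7)
W(c) = √(-7 + c) (W(c) = √(c - 7) = √(-7 + c))
l = -8 (l = -3*2 - 2 = -6 - 2 = -8)
(W(I(4, -4)) + 168)*l = (√(-7 + (7 - 1*(-4)/4)) + 168)*(-8) = (√(-7 + (7 - 1*(-4)*¼)) + 168)*(-8) = (√(-7 + (7 + 1)) + 168)*(-8) = (√(-7 + 8) + 168)*(-8) = (√1 + 168)*(-8) = (1 + 168)*(-8) = 169*(-8) = -1352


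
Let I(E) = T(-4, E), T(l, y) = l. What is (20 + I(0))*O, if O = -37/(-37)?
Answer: 16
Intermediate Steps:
O = 1 (O = -37*(-1/37) = 1)
I(E) = -4
(20 + I(0))*O = (20 - 4)*1 = 16*1 = 16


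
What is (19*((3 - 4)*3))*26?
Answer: -1482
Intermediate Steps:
(19*((3 - 4)*3))*26 = (19*(-1*3))*26 = (19*(-3))*26 = -57*26 = -1482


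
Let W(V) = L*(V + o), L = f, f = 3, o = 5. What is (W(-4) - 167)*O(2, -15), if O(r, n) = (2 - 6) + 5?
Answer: -164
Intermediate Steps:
L = 3
W(V) = 15 + 3*V (W(V) = 3*(V + 5) = 3*(5 + V) = 15 + 3*V)
O(r, n) = 1 (O(r, n) = -4 + 5 = 1)
(W(-4) - 167)*O(2, -15) = ((15 + 3*(-4)) - 167)*1 = ((15 - 12) - 167)*1 = (3 - 167)*1 = -164*1 = -164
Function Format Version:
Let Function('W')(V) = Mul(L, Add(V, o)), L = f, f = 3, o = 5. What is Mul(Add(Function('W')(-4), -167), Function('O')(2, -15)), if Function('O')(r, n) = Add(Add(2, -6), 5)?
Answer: -164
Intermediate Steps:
L = 3
Function('W')(V) = Add(15, Mul(3, V)) (Function('W')(V) = Mul(3, Add(V, 5)) = Mul(3, Add(5, V)) = Add(15, Mul(3, V)))
Function('O')(r, n) = 1 (Function('O')(r, n) = Add(-4, 5) = 1)
Mul(Add(Function('W')(-4), -167), Function('O')(2, -15)) = Mul(Add(Add(15, Mul(3, -4)), -167), 1) = Mul(Add(Add(15, -12), -167), 1) = Mul(Add(3, -167), 1) = Mul(-164, 1) = -164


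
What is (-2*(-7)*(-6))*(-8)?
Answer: 672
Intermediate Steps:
(-2*(-7)*(-6))*(-8) = (14*(-6))*(-8) = -84*(-8) = 672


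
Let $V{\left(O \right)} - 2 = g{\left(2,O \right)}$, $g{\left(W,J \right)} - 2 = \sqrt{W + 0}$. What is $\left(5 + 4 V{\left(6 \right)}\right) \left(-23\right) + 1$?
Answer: $-482 - 92 \sqrt{2} \approx -612.11$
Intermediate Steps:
$g{\left(W,J \right)} = 2 + \sqrt{W}$ ($g{\left(W,J \right)} = 2 + \sqrt{W + 0} = 2 + \sqrt{W}$)
$V{\left(O \right)} = 4 + \sqrt{2}$ ($V{\left(O \right)} = 2 + \left(2 + \sqrt{2}\right) = 4 + \sqrt{2}$)
$\left(5 + 4 V{\left(6 \right)}\right) \left(-23\right) + 1 = \left(5 + 4 \left(4 + \sqrt{2}\right)\right) \left(-23\right) + 1 = \left(5 + \left(16 + 4 \sqrt{2}\right)\right) \left(-23\right) + 1 = \left(21 + 4 \sqrt{2}\right) \left(-23\right) + 1 = \left(-483 - 92 \sqrt{2}\right) + 1 = -482 - 92 \sqrt{2}$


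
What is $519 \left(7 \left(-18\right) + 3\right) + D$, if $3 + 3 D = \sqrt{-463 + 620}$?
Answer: $-63838 + \frac{\sqrt{157}}{3} \approx -63834.0$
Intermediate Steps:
$D = -1 + \frac{\sqrt{157}}{3}$ ($D = -1 + \frac{\sqrt{-463 + 620}}{3} = -1 + \frac{\sqrt{157}}{3} \approx 3.1767$)
$519 \left(7 \left(-18\right) + 3\right) + D = 519 \left(7 \left(-18\right) + 3\right) - \left(1 - \frac{\sqrt{157}}{3}\right) = 519 \left(-126 + 3\right) - \left(1 - \frac{\sqrt{157}}{3}\right) = 519 \left(-123\right) - \left(1 - \frac{\sqrt{157}}{3}\right) = -63837 - \left(1 - \frac{\sqrt{157}}{3}\right) = -63838 + \frac{\sqrt{157}}{3}$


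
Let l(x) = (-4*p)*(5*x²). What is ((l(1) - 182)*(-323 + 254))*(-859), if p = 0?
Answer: -10787322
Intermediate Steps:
l(x) = 0 (l(x) = (-4*0)*(5*x²) = 0*(5*x²) = 0)
((l(1) - 182)*(-323 + 254))*(-859) = ((0 - 182)*(-323 + 254))*(-859) = -182*(-69)*(-859) = 12558*(-859) = -10787322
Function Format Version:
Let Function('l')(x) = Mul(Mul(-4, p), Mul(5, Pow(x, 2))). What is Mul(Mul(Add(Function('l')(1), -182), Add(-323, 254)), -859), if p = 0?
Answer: -10787322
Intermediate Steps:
Function('l')(x) = 0 (Function('l')(x) = Mul(Mul(-4, 0), Mul(5, Pow(x, 2))) = Mul(0, Mul(5, Pow(x, 2))) = 0)
Mul(Mul(Add(Function('l')(1), -182), Add(-323, 254)), -859) = Mul(Mul(Add(0, -182), Add(-323, 254)), -859) = Mul(Mul(-182, -69), -859) = Mul(12558, -859) = -10787322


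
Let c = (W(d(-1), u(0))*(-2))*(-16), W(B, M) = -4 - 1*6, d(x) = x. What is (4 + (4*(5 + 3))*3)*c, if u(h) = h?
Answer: -32000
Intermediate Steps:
W(B, M) = -10 (W(B, M) = -4 - 6 = -10)
c = -320 (c = -10*(-2)*(-16) = 20*(-16) = -320)
(4 + (4*(5 + 3))*3)*c = (4 + (4*(5 + 3))*3)*(-320) = (4 + (4*8)*3)*(-320) = (4 + 32*3)*(-320) = (4 + 96)*(-320) = 100*(-320) = -32000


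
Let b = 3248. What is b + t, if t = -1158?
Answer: 2090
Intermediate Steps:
b + t = 3248 - 1158 = 2090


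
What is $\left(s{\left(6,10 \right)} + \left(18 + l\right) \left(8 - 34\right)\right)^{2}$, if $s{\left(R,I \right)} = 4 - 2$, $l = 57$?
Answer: $3794704$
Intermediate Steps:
$s{\left(R,I \right)} = 2$ ($s{\left(R,I \right)} = 4 - 2 = 2$)
$\left(s{\left(6,10 \right)} + \left(18 + l\right) \left(8 - 34\right)\right)^{2} = \left(2 + \left(18 + 57\right) \left(8 - 34\right)\right)^{2} = \left(2 + 75 \left(-26\right)\right)^{2} = \left(2 - 1950\right)^{2} = \left(-1948\right)^{2} = 3794704$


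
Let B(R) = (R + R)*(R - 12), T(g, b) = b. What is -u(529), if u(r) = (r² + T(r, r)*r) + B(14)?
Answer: -559738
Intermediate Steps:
B(R) = 2*R*(-12 + R) (B(R) = (2*R)*(-12 + R) = 2*R*(-12 + R))
u(r) = 56 + 2*r² (u(r) = (r² + r*r) + 2*14*(-12 + 14) = (r² + r²) + 2*14*2 = 2*r² + 56 = 56 + 2*r²)
-u(529) = -(56 + 2*529²) = -(56 + 2*279841) = -(56 + 559682) = -1*559738 = -559738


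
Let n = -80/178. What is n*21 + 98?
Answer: 7882/89 ≈ 88.562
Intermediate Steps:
n = -40/89 (n = -80*1/178 = -40/89 ≈ -0.44944)
n*21 + 98 = -40/89*21 + 98 = -840/89 + 98 = 7882/89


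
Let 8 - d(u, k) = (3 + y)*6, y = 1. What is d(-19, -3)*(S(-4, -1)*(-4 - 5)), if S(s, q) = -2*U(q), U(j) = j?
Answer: 288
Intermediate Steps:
d(u, k) = -16 (d(u, k) = 8 - (3 + 1)*6 = 8 - 4*6 = 8 - 1*24 = 8 - 24 = -16)
S(s, q) = -2*q
d(-19, -3)*(S(-4, -1)*(-4 - 5)) = -16*(-2*(-1))*(-4 - 5) = -32*(-9) = -16*(-18) = 288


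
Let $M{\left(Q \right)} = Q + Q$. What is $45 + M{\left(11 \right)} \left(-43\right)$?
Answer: $-901$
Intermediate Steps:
$M{\left(Q \right)} = 2 Q$
$45 + M{\left(11 \right)} \left(-43\right) = 45 + 2 \cdot 11 \left(-43\right) = 45 + 22 \left(-43\right) = 45 - 946 = -901$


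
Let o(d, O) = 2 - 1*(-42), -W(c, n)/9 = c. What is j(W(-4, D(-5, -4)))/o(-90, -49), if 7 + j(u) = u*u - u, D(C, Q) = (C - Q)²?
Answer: 1253/44 ≈ 28.477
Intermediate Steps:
W(c, n) = -9*c
j(u) = -7 + u² - u (j(u) = -7 + (u*u - u) = -7 + (u² - u) = -7 + u² - u)
o(d, O) = 44 (o(d, O) = 2 + 42 = 44)
j(W(-4, D(-5, -4)))/o(-90, -49) = (-7 + (-9*(-4))² - (-9)*(-4))/44 = (-7 + 36² - 1*36)*(1/44) = (-7 + 1296 - 36)*(1/44) = 1253*(1/44) = 1253/44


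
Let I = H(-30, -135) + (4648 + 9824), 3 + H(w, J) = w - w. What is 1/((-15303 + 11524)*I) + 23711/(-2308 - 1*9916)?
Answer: -1296478392785/668388162624 ≈ -1.9397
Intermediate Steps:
H(w, J) = -3 (H(w, J) = -3 + (w - w) = -3 + 0 = -3)
I = 14469 (I = -3 + (4648 + 9824) = -3 + 14472 = 14469)
1/((-15303 + 11524)*I) + 23711/(-2308 - 1*9916) = 1/((-15303 + 11524)*14469) + 23711/(-2308 - 1*9916) = (1/14469)/(-3779) + 23711/(-2308 - 9916) = -1/3779*1/14469 + 23711/(-12224) = -1/54678351 + 23711*(-1/12224) = -1/54678351 - 23711/12224 = -1296478392785/668388162624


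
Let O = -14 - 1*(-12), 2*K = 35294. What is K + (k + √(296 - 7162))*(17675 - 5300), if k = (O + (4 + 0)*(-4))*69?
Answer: -15352103 + 12375*I*√6866 ≈ -1.5352e+7 + 1.0254e+6*I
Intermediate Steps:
K = 17647 (K = (½)*35294 = 17647)
O = -2 (O = -14 + 12 = -2)
k = -1242 (k = (-2 + (4 + 0)*(-4))*69 = (-2 + 4*(-4))*69 = (-2 - 16)*69 = -18*69 = -1242)
K + (k + √(296 - 7162))*(17675 - 5300) = 17647 + (-1242 + √(296 - 7162))*(17675 - 5300) = 17647 + (-1242 + √(-6866))*12375 = 17647 + (-1242 + I*√6866)*12375 = 17647 + (-15369750 + 12375*I*√6866) = -15352103 + 12375*I*√6866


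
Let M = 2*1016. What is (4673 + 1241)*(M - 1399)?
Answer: 3743562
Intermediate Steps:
M = 2032
(4673 + 1241)*(M - 1399) = (4673 + 1241)*(2032 - 1399) = 5914*633 = 3743562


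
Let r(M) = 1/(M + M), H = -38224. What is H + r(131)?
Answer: -10014687/262 ≈ -38224.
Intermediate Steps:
r(M) = 1/(2*M)
H + r(131) = -38224 + (1/2)/131 = -38224 + (1/2)*(1/131) = -38224 + 1/262 = -10014687/262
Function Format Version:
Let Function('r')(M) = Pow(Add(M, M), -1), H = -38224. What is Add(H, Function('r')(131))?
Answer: Rational(-10014687, 262) ≈ -38224.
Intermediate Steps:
Function('r')(M) = Mul(Rational(1, 2), Pow(M, -1)) (Function('r')(M) = Pow(Mul(2, M), -1) = Mul(Rational(1, 2), Pow(M, -1)))
Add(H, Function('r')(131)) = Add(-38224, Mul(Rational(1, 2), Pow(131, -1))) = Add(-38224, Mul(Rational(1, 2), Rational(1, 131))) = Add(-38224, Rational(1, 262)) = Rational(-10014687, 262)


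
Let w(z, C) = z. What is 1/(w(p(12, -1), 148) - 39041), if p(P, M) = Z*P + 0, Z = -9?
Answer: -1/39149 ≈ -2.5543e-5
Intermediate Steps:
p(P, M) = -9*P (p(P, M) = -9*P + 0 = -9*P)
1/(w(p(12, -1), 148) - 39041) = 1/(-9*12 - 39041) = 1/(-108 - 39041) = 1/(-39149) = -1/39149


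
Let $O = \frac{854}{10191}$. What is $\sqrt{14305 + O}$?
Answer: $\frac{\sqrt{1485675663819}}{10191} \approx 119.6$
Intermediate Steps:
$O = \frac{854}{10191}$ ($O = 854 \cdot \frac{1}{10191} = \frac{854}{10191} \approx 0.083799$)
$\sqrt{14305 + O} = \sqrt{14305 + \frac{854}{10191}} = \sqrt{\frac{145783109}{10191}} = \frac{\sqrt{1485675663819}}{10191}$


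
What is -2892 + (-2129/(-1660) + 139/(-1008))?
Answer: -1209302617/418320 ≈ -2890.9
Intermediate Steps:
-2892 + (-2129/(-1660) + 139/(-1008)) = -2892 + (-2129*(-1/1660) + 139*(-1/1008)) = -2892 + (2129/1660 - 139/1008) = -2892 + 478823/418320 = -1209302617/418320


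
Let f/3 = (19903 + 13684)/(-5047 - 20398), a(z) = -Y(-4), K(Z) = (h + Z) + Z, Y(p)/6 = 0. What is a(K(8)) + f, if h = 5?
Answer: -100761/25445 ≈ -3.9600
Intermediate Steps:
Y(p) = 0 (Y(p) = 6*0 = 0)
K(Z) = 5 + 2*Z (K(Z) = (5 + Z) + Z = 5 + 2*Z)
a(z) = 0 (a(z) = -1*0 = 0)
f = -100761/25445 (f = 3*((19903 + 13684)/(-5047 - 20398)) = 3*(33587/(-25445)) = 3*(33587*(-1/25445)) = 3*(-33587/25445) = -100761/25445 ≈ -3.9600)
a(K(8)) + f = 0 - 100761/25445 = -100761/25445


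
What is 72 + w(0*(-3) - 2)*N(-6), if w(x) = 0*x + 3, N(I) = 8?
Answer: 96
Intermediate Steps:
w(x) = 3 (w(x) = 0 + 3 = 3)
72 + w(0*(-3) - 2)*N(-6) = 72 + 3*8 = 72 + 24 = 96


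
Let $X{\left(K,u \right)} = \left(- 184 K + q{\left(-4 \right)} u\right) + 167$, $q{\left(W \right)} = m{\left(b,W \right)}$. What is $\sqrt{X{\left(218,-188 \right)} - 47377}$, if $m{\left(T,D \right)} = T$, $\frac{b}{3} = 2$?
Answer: $5 i \sqrt{3538} \approx 297.41 i$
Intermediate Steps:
$b = 6$ ($b = 3 \cdot 2 = 6$)
$q{\left(W \right)} = 6$
$X{\left(K,u \right)} = 167 - 184 K + 6 u$ ($X{\left(K,u \right)} = \left(- 184 K + 6 u\right) + 167 = 167 - 184 K + 6 u$)
$\sqrt{X{\left(218,-188 \right)} - 47377} = \sqrt{\left(167 - 40112 + 6 \left(-188\right)\right) - 47377} = \sqrt{\left(167 - 40112 - 1128\right) - 47377} = \sqrt{-41073 - 47377} = \sqrt{-88450} = 5 i \sqrt{3538}$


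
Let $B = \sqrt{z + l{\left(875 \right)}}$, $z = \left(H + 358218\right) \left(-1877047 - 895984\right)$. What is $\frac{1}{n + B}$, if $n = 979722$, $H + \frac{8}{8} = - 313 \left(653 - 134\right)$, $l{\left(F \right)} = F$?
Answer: $\frac{979722}{1502731475279} - \frac{i \sqrt{542876277995}}{1502731475279} \approx 6.5196 \cdot 10^{-7} - 4.9031 \cdot 10^{-7} i$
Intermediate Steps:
$H = -162448$ ($H = -1 - 313 \left(653 - 134\right) = -1 - 162447 = -162448$)
$z = -542876278870$ ($z = \left(-162448 + 358218\right) \left(-1877047 - 895984\right) = 195770 \left(-2773031\right) = -542876278870$)
$B = i \sqrt{542876277995}$ ($B = \sqrt{-542876278870 + 875} = \sqrt{-542876277995} = i \sqrt{542876277995} \approx 7.368 \cdot 10^{5} i$)
$\frac{1}{n + B} = \frac{1}{979722 + i \sqrt{542876277995}}$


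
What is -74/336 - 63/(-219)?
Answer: 827/12264 ≈ 0.067433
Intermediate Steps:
-74/336 - 63/(-219) = -74*1/336 - 63*(-1/219) = -37/168 + 21/73 = 827/12264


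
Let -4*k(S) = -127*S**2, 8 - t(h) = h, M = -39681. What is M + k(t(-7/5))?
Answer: -3687557/100 ≈ -36876.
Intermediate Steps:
t(h) = 8 - h
k(S) = 127*S**2/4 (k(S) = -(-127)*S**2/4 = 127*S**2/4)
M + k(t(-7/5)) = -39681 + 127*(8 - (-7)/5)**2/4 = -39681 + 127*(8 - 1*(-7/5))**2/4 = -39681 + 127*(8 + 7/5)**2/4 = -39681 + 127*(47/5)**2/4 = -39681 + (127/4)*(2209/25) = -39681 + 280543/100 = -3687557/100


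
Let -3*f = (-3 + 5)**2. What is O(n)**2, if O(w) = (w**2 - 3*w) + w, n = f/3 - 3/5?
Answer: 41460721/4100625 ≈ 10.111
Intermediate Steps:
f = -4/3 (f = -(-3 + 5)**2/3 = -1/3*2**2 = -1/3*4 = -4/3 ≈ -1.3333)
n = -47/45 (n = -4/3/3 - 3/5 = -4/3*1/3 - 3*1/5 = -4/9 - 3/5 = -47/45 ≈ -1.0444)
O(w) = w**2 - 2*w
O(n)**2 = (-47*(-2 - 47/45)/45)**2 = (-47/45*(-137/45))**2 = (6439/2025)**2 = 41460721/4100625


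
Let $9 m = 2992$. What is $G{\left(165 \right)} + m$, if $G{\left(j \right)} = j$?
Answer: $\frac{4477}{9} \approx 497.44$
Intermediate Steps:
$m = \frac{2992}{9}$ ($m = \frac{1}{9} \cdot 2992 = \frac{2992}{9} \approx 332.44$)
$G{\left(165 \right)} + m = 165 + \frac{2992}{9} = \frac{4477}{9}$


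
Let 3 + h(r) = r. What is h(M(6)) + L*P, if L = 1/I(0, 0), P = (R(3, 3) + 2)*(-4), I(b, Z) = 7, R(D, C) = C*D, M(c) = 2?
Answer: -51/7 ≈ -7.2857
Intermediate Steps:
h(r) = -3 + r
P = -44 (P = (3*3 + 2)*(-4) = (9 + 2)*(-4) = 11*(-4) = -44)
L = ⅐ (L = 1/7 = ⅐ ≈ 0.14286)
h(M(6)) + L*P = (-3 + 2) + (⅐)*(-44) = -1 - 44/7 = -51/7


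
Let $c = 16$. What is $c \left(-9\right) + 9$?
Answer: $-135$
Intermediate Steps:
$c \left(-9\right) + 9 = 16 \left(-9\right) + 9 = -144 + 9 = -135$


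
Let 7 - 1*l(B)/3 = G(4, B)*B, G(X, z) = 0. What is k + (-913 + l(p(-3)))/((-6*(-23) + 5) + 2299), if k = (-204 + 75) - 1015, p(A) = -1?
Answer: -1397270/1221 ≈ -1144.4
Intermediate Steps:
l(B) = 21 (l(B) = 21 - 0*B = 21 - 3*0 = 21 + 0 = 21)
k = -1144 (k = -129 - 1015 = -1144)
k + (-913 + l(p(-3)))/((-6*(-23) + 5) + 2299) = -1144 + (-913 + 21)/((-6*(-23) + 5) + 2299) = -1144 - 892/((138 + 5) + 2299) = -1144 - 892/(143 + 2299) = -1144 - 892/2442 = -1144 - 892*1/2442 = -1144 - 446/1221 = -1397270/1221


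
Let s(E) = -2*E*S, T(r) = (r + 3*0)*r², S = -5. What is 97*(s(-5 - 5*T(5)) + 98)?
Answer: -601594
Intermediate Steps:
T(r) = r³ (T(r) = (r + 0)*r² = r*r² = r³)
s(E) = 10*E (s(E) = -2*E*(-5) = -(-10)*E = 10*E)
97*(s(-5 - 5*T(5)) + 98) = 97*(10*(-5 - 5*5³) + 98) = 97*(10*(-5 - 5*125) + 98) = 97*(10*(-5 - 625) + 98) = 97*(10*(-630) + 98) = 97*(-6300 + 98) = 97*(-6202) = -601594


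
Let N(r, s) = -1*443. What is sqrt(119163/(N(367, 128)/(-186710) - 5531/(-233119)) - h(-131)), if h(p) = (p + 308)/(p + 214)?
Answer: sqrt(4509880116396753393395974119)/31428357447 ≈ 2136.8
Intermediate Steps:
N(r, s) = -443
h(p) = (308 + p)/(214 + p)
sqrt(119163/(N(367, 128)/(-186710) - 5531/(-233119)) - h(-131)) = sqrt(119163/(-443/(-186710) - 5531/(-233119)) - (308 - 131)/(214 - 131)) = sqrt(119163/(-443*(-1/186710) - 5531*(-1/233119)) - 177/83) = sqrt(119163/(443/186710 + 5531/233119) - 177/83) = sqrt(119163/(1135964727/43525648490) - 1*177/83) = sqrt(119163*(43525648490/1135964727) - 177/83) = sqrt(1728882283671290/378654909 - 177/83) = sqrt(143497162522798177/31428357447) = sqrt(4509880116396753393395974119)/31428357447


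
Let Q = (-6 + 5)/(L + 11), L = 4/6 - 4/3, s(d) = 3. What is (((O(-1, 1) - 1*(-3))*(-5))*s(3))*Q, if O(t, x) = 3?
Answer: 270/31 ≈ 8.7097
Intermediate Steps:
L = -2/3 (L = 4*(1/6) - 4*1/3 = 2/3 - 4/3 = -2/3 ≈ -0.66667)
Q = -3/31 (Q = (-6 + 5)/(-2/3 + 11) = -1/31/3 = -1*3/31 = -3/31 ≈ -0.096774)
(((O(-1, 1) - 1*(-3))*(-5))*s(3))*Q = (((3 - 1*(-3))*(-5))*3)*(-3/31) = (((3 + 3)*(-5))*3)*(-3/31) = ((6*(-5))*3)*(-3/31) = -30*3*(-3/31) = -90*(-3/31) = 270/31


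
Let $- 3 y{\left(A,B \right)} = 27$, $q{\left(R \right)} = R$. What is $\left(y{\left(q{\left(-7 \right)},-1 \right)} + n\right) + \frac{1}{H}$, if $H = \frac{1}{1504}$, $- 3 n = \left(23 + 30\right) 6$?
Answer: $1389$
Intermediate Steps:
$n = -106$ ($n = - \frac{\left(23 + 30\right) 6}{3} = - \frac{53 \cdot 6}{3} = \left(- \frac{1}{3}\right) 318 = -106$)
$y{\left(A,B \right)} = -9$ ($y{\left(A,B \right)} = \left(- \frac{1}{3}\right) 27 = -9$)
$H = \frac{1}{1504} \approx 0.00066489$
$\left(y{\left(q{\left(-7 \right)},-1 \right)} + n\right) + \frac{1}{H} = \left(-9 - 106\right) + \frac{1}{\frac{1}{1504}} = -115 + 1504 = 1389$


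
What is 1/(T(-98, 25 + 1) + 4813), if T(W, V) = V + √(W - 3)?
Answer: 4839/23416022 - I*√101/23416022 ≈ 0.00020665 - 4.2919e-7*I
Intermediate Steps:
T(W, V) = V + √(-3 + W)
1/(T(-98, 25 + 1) + 4813) = 1/(((25 + 1) + √(-3 - 98)) + 4813) = 1/((26 + √(-101)) + 4813) = 1/((26 + I*√101) + 4813) = 1/(4839 + I*√101)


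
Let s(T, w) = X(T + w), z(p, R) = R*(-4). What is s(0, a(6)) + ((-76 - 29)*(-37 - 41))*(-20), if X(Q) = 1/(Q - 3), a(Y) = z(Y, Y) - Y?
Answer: -5405401/33 ≈ -1.6380e+5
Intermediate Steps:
z(p, R) = -4*R
a(Y) = -5*Y (a(Y) = -4*Y - Y = -5*Y)
X(Q) = 1/(-3 + Q)
s(T, w) = 1/(-3 + T + w) (s(T, w) = 1/(-3 + (T + w)) = 1/(-3 + T + w))
s(0, a(6)) + ((-76 - 29)*(-37 - 41))*(-20) = 1/(-3 + 0 - 5*6) + ((-76 - 29)*(-37 - 41))*(-20) = 1/(-3 + 0 - 30) - 105*(-78)*(-20) = 1/(-33) + 8190*(-20) = -1/33 - 163800 = -5405401/33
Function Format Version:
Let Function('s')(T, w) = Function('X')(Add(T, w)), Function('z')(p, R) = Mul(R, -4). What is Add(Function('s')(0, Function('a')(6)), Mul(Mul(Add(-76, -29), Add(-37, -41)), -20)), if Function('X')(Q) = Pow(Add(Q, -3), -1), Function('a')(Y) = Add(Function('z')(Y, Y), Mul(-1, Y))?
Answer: Rational(-5405401, 33) ≈ -1.6380e+5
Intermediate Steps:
Function('z')(p, R) = Mul(-4, R)
Function('a')(Y) = Mul(-5, Y) (Function('a')(Y) = Add(Mul(-4, Y), Mul(-1, Y)) = Mul(-5, Y))
Function('X')(Q) = Pow(Add(-3, Q), -1)
Function('s')(T, w) = Pow(Add(-3, T, w), -1) (Function('s')(T, w) = Pow(Add(-3, Add(T, w)), -1) = Pow(Add(-3, T, w), -1))
Add(Function('s')(0, Function('a')(6)), Mul(Mul(Add(-76, -29), Add(-37, -41)), -20)) = Add(Pow(Add(-3, 0, Mul(-5, 6)), -1), Mul(Mul(Add(-76, -29), Add(-37, -41)), -20)) = Add(Pow(Add(-3, 0, -30), -1), Mul(Mul(-105, -78), -20)) = Add(Pow(-33, -1), Mul(8190, -20)) = Add(Rational(-1, 33), -163800) = Rational(-5405401, 33)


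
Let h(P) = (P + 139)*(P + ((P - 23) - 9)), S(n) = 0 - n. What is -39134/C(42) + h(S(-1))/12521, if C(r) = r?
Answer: -245086607/262941 ≈ -932.10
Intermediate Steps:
S(n) = -n
h(P) = (-32 + 2*P)*(139 + P) (h(P) = (139 + P)*(P + ((-23 + P) - 9)) = (139 + P)*(P + (-32 + P)) = (139 + P)*(-32 + 2*P) = (-32 + 2*P)*(139 + P))
-39134/C(42) + h(S(-1))/12521 = -39134/42 + (-4448 + 2*(-1*(-1))**2 + 246*(-1*(-1)))/12521 = -39134*1/42 + (-4448 + 2*1**2 + 246*1)*(1/12521) = -19567/21 + (-4448 + 2*1 + 246)*(1/12521) = -19567/21 + (-4448 + 2 + 246)*(1/12521) = -19567/21 - 4200*1/12521 = -19567/21 - 4200/12521 = -245086607/262941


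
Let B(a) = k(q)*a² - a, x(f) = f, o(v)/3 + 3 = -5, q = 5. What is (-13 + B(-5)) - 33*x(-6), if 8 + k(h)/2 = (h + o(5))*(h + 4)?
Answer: -8760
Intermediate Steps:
o(v) = -24 (o(v) = -9 + 3*(-5) = -9 - 15 = -24)
k(h) = -16 + 2*(-24 + h)*(4 + h) (k(h) = -16 + 2*((h - 24)*(h + 4)) = -16 + 2*((-24 + h)*(4 + h)) = -16 + 2*(-24 + h)*(4 + h))
B(a) = -a - 358*a² (B(a) = (-208 - 40*5 + 2*5²)*a² - a = (-208 - 200 + 2*25)*a² - a = (-208 - 200 + 50)*a² - a = -358*a² - a = -a - 358*a²)
(-13 + B(-5)) - 33*x(-6) = (-13 - 5*(-1 - 358*(-5))) - 33*(-6) = (-13 - 5*(-1 + 1790)) + 198 = (-13 - 5*1789) + 198 = (-13 - 8945) + 198 = -8958 + 198 = -8760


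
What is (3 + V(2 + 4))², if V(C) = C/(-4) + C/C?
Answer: 25/4 ≈ 6.2500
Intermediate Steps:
V(C) = 1 - C/4 (V(C) = C*(-¼) + 1 = -C/4 + 1 = 1 - C/4)
(3 + V(2 + 4))² = (3 + (1 - (2 + 4)/4))² = (3 + (1 - ¼*6))² = (3 + (1 - 3/2))² = (3 - ½)² = (5/2)² = 25/4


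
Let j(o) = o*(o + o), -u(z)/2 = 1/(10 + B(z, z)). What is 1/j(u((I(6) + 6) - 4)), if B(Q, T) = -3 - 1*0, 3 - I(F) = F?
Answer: 49/8 ≈ 6.1250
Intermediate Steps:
I(F) = 3 - F
B(Q, T) = -3 (B(Q, T) = -3 + 0 = -3)
u(z) = -2/7 (u(z) = -2/(10 - 3) = -2/7)
j(o) = 2*o**2 (j(o) = o*(2*o) = 2*o**2)
1/j(u((I(6) + 6) - 4)) = 1/(2*(-2/7)**2) = 1/(2*(4/49)) = 1/(8/49) = 49/8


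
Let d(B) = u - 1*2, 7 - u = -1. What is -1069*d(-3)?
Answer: -6414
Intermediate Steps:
u = 8 (u = 7 - 1*(-1) = 7 + 1 = 8)
d(B) = 6 (d(B) = 8 - 1*2 = 8 - 2 = 6)
-1069*d(-3) = -1069*6 = -6414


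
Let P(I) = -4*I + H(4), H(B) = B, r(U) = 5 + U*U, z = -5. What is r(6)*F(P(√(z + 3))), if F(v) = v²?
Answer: 656*(1 - I*√2)² ≈ -656.0 - 1855.4*I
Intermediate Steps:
r(U) = 5 + U²
P(I) = 4 - 4*I (P(I) = -4*I + 4 = 4 - 4*I)
r(6)*F(P(√(z + 3))) = (5 + 6²)*(4 - 4*√(-5 + 3))² = (5 + 36)*(4 - 4*I*√2)² = 41*(4 - 4*I*√2)²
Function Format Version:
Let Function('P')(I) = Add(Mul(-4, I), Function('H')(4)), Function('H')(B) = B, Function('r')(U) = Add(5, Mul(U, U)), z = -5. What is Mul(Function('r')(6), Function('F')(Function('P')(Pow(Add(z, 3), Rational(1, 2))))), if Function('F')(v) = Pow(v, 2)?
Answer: Mul(656, Pow(Add(1, Mul(-1, I, Pow(2, Rational(1, 2)))), 2)) ≈ Add(-656.00, Mul(-1855.4, I))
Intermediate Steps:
Function('r')(U) = Add(5, Pow(U, 2))
Function('P')(I) = Add(4, Mul(-4, I)) (Function('P')(I) = Add(Mul(-4, I), 4) = Add(4, Mul(-4, I)))
Mul(Function('r')(6), Function('F')(Function('P')(Pow(Add(z, 3), Rational(1, 2))))) = Mul(Add(5, Pow(6, 2)), Pow(Add(4, Mul(-4, Pow(Add(-5, 3), Rational(1, 2)))), 2)) = Mul(Add(5, 36), Pow(Add(4, Mul(-4, Pow(-2, Rational(1, 2)))), 2)) = Mul(41, Pow(Add(4, Mul(-4, Mul(I, Pow(2, Rational(1, 2))))), 2)) = Mul(41, Pow(Add(4, Mul(-4, I, Pow(2, Rational(1, 2)))), 2))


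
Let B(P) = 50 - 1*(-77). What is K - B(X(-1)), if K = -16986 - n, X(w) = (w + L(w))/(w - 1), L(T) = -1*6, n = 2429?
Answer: -19542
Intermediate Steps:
L(T) = -6
X(w) = (-6 + w)/(-1 + w) (X(w) = (w - 6)/(w - 1) = (-6 + w)/(-1 + w))
B(P) = 127 (B(P) = 50 + 77 = 127)
K = -19415 (K = -16986 - 1*2429 = -16986 - 2429 = -19415)
K - B(X(-1)) = -19415 - 1*127 = -19415 - 127 = -19542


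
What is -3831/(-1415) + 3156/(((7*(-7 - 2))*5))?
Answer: -43453/5943 ≈ -7.3116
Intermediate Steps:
-3831/(-1415) + 3156/(((7*(-7 - 2))*5)) = -3831*(-1/1415) + 3156/(((7*(-9))*5)) = 3831/1415 + 3156/((-63*5)) = 3831/1415 + 3156/(-315) = 3831/1415 + 3156*(-1/315) = 3831/1415 - 1052/105 = -43453/5943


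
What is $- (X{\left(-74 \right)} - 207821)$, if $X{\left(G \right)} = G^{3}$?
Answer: $613045$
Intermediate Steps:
$- (X{\left(-74 \right)} - 207821) = - (\left(-74\right)^{3} - 207821) = - (-405224 - 207821) = \left(-1\right) \left(-613045\right) = 613045$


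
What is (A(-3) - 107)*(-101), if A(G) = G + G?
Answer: 11413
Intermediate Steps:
A(G) = 2*G
(A(-3) - 107)*(-101) = (2*(-3) - 107)*(-101) = (-6 - 107)*(-101) = -113*(-101) = 11413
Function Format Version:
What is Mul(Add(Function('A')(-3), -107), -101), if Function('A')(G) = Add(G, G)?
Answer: 11413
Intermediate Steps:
Function('A')(G) = Mul(2, G)
Mul(Add(Function('A')(-3), -107), -101) = Mul(Add(Mul(2, -3), -107), -101) = Mul(Add(-6, -107), -101) = Mul(-113, -101) = 11413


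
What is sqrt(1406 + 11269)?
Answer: 65*sqrt(3) ≈ 112.58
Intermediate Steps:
sqrt(1406 + 11269) = sqrt(12675) = 65*sqrt(3)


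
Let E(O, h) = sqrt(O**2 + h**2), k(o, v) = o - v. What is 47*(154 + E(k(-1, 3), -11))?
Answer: 7238 + 47*sqrt(137) ≈ 7788.1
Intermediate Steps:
47*(154 + E(k(-1, 3), -11)) = 47*(154 + sqrt((-1 - 1*3)**2 + (-11)**2)) = 47*(154 + sqrt((-1 - 3)**2 + 121)) = 47*(154 + sqrt((-4)**2 + 121)) = 47*(154 + sqrt(16 + 121)) = 47*(154 + sqrt(137)) = 7238 + 47*sqrt(137)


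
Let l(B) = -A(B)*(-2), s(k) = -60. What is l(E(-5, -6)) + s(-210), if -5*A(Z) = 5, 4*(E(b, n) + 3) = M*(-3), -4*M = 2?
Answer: -62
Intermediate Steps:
M = -1/2 (M = -1/4*2 = -1/2 ≈ -0.50000)
E(b, n) = -21/8 (E(b, n) = -3 + (-1/2*(-3))/4 = -3 + (1/4)*(3/2) = -3 + 3/8 = -21/8)
A(Z) = -1 (A(Z) = -1/5*5 = -1)
l(B) = -2 (l(B) = -1*(-1)*(-2) = 1*(-2) = -2)
l(E(-5, -6)) + s(-210) = -2 - 60 = -62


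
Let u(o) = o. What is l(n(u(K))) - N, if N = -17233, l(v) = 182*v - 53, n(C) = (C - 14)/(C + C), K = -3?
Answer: 53087/3 ≈ 17696.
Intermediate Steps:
n(C) = (-14 + C)/(2*C) (n(C) = (-14 + C)/((2*C)) = (-14 + C)*(1/(2*C)) = (-14 + C)/(2*C))
l(v) = -53 + 182*v
l(n(u(K))) - N = (-53 + 182*((½)*(-14 - 3)/(-3))) - 1*(-17233) = (-53 + 182*((½)*(-⅓)*(-17))) + 17233 = (-53 + 182*(17/6)) + 17233 = (-53 + 1547/3) + 17233 = 1388/3 + 17233 = 53087/3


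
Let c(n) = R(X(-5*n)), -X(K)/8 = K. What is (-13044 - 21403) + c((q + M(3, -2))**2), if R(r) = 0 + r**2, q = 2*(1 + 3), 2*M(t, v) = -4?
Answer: 2039153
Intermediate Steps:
M(t, v) = -2 (M(t, v) = (1/2)*(-4) = -2)
X(K) = -8*K
q = 8 (q = 2*4 = 8)
R(r) = r**2
c(n) = 1600*n**2 (c(n) = (-(-40)*n)**2 = (40*n)**2 = 1600*n**2)
(-13044 - 21403) + c((q + M(3, -2))**2) = (-13044 - 21403) + 1600*((8 - 2)**2)**2 = -34447 + 1600*(6**2)**2 = -34447 + 1600*36**2 = -34447 + 1600*1296 = -34447 + 2073600 = 2039153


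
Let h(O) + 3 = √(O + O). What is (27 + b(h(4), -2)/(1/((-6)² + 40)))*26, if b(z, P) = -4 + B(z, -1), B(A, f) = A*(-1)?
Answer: -1274 - 3952*√2 ≈ -6863.0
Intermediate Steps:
B(A, f) = -A
h(O) = -3 + √2*√O (h(O) = -3 + √(O + O) = -3 + √(2*O) = -3 + √2*√O)
b(z, P) = -4 - z
(27 + b(h(4), -2)/(1/((-6)² + 40)))*26 = (27 + (-4 - (-3 + √2*√4))/(1/((-6)² + 40)))*26 = (27 + (-4 - (-3 + √2*2))/(1/(36 + 40)))*26 = (27 + (-4 - (-3 + 2*√2))/(1/76))*26 = (27 + (-4 + (3 - 2*√2))/(1/76))*26 = (27 + (-1 - 2*√2)*76)*26 = (27 + (-76 - 152*√2))*26 = (-49 - 152*√2)*26 = -1274 - 3952*√2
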